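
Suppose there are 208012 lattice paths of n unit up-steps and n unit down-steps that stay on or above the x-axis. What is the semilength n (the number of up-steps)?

12

Dyck paths of semilength n are counted by C_n, and C_12 = 208012.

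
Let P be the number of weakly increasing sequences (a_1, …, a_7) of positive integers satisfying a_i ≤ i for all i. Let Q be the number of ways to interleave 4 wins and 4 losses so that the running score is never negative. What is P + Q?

443

Weakly increasing sequences with a_i ≤ i biject with Dyck paths of semilength 7, so there are C_7. So P = C_7 = 429.
Reading a vote for the leader as '(' and for the other as ')' turns such a sequence into a balanced string of 4 pairs, so the count is C_4. So Q = C_4 = 14.
P + Q = 429 + 14 = 443.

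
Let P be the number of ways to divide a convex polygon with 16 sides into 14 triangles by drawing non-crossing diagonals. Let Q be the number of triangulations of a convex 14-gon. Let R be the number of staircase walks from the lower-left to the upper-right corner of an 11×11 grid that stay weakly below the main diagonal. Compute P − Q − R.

2407642

Triangulations of a convex m-gon are counted by C_{m−2}; with m = 16 this is C_14. So P = C_14 = 2674440.
A convex 14-gon is triangulated into 12 triangles, and the number of such triangulations is the Catalan number C_{14−2} = C_12. So Q = C_12 = 208012.
Sub-diagonal monotone paths from (0,0) to (11,11) biject with Dyck paths of semilength 11, giving C_11. So R = C_11 = 58786.
P − Q − R = 2674440 − 208012 − 58786 = 2407642.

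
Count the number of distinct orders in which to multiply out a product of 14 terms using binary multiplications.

742900

Bracketing 14 factors into binary products is counted by C_{14−1} = C_13.
C_13 = C(26,13)/14 = 10400600/14 = 742900.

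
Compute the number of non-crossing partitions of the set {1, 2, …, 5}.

Non-crossing partitions of an n-element set are counted by C_n; here n = 5.
C_5 = C(10,5)/6 = 252/6 = 42.

42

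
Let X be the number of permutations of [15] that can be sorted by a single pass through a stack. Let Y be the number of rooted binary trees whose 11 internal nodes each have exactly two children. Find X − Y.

9636059

By Knuth's characterisation, the stack-sortable permutations of length 15 are the 231-avoiders, numbering C_15. So X = C_15 = 9694845.
Full binary trees with n internal nodes are counted by C_n; here n = 11. So Y = C_11 = 58786.
X − Y = 9694845 − 58786 = 9636059.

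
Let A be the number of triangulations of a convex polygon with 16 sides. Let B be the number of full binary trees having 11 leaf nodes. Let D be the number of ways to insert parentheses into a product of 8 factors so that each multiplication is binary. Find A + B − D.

A convex 16-gon is triangulated into 14 triangles, and the number of such triangulations is the Catalan number C_{16−2} = C_14. So A = C_14 = 2674440.
Full binary trees with 11 leaves have 11−1 = 10 internal nodes, so there are C_10 of them. So B = C_10 = 16796.
Ways to associate a product of 8 factors correspond to binary trees on 8 leaves, so the count is C_7. So D = C_7 = 429.
A + B − D = 2674440 + 16796 − 429 = 2690807.

2690807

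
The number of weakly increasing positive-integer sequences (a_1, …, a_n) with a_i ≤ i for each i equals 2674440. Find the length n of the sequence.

Such sub-staircase sequences of length n are counted by C_n. The Catalan number equal to 2674440 is C_14.

14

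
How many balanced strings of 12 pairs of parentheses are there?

With 12 pairs the number of balanced bracket strings is the Catalan number C_12.
C_12 = 208012.

208012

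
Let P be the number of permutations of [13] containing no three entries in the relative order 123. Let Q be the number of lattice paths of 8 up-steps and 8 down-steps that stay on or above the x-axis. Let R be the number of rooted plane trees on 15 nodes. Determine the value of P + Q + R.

Permutations of [n] avoiding any single length-3 pattern are counted by C_n; here n = 13. So P = C_13 = 742900.
Dyck paths of semilength n (length 2n) are counted by C_n; here n = 8. So Q = C_8 = 1430.
Rooted ordered (plane) trees on m nodes have m−1 edges and are counted by C_{m−1}; m = 15 gives C_14. So R = C_14 = 2674440.
P + Q + R = 742900 + 1430 + 2674440 = 3418770.

3418770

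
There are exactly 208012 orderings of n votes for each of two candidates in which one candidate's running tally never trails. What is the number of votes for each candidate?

12

Such ballot sequences with n votes each are counted by C_n. Since C_12 = 208012, the index is 12.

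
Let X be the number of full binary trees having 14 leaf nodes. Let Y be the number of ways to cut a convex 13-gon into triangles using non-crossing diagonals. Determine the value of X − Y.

A full binary tree with L leaves has L−1 internal nodes and is counted by C_{L−1}; L = 14 gives C_13. So X = C_13 = 742900.
Triangulations of a convex m-gon are counted by C_{m−2}; with m = 13 this is C_11. So Y = C_11 = 58786.
X − Y = 742900 − 58786 = 684114.

684114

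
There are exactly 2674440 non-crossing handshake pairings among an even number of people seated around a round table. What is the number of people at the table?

28

Non-crossing handshake pairings of 2n people are counted by C_n. Since C_14 = 2674440, the index is 14.
So n = 14, and there are 2n = 28 people.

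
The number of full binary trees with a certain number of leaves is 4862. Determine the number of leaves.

10

Full binary trees with L leaves are counted by C_{L−1}, and C_9 = 4862.
So the index is 9, and the number of leaves is 9 + 1 = 10.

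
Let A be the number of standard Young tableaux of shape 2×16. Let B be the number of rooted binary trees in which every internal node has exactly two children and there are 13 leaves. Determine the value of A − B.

35149658

By the hook-length formula (or a Dyck-path bijection), SYT of shape 2×16 number C_16. So A = C_16 = 35357670.
Full binary trees with 13 leaves have 13−1 = 12 internal nodes, so there are C_12 of them. So B = C_12 = 208012.
A − B = 35357670 − 208012 = 35149658.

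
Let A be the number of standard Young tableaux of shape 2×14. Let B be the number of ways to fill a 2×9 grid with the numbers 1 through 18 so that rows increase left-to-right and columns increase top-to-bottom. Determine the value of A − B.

2669578

By the hook-length formula (or a Dyck-path bijection), SYT of shape 2×14 number C_14. So A = C_14 = 2674440.
By the hook-length formula (or a Dyck-path bijection), SYT of shape 2×9 number C_9. So B = C_9 = 4862.
A − B = 2674440 − 4862 = 2669578.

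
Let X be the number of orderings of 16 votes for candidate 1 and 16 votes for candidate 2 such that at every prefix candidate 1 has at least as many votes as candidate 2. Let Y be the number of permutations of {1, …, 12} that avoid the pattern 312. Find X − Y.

35149658

Reading a vote for the leader as '(' and for the other as ')' turns such a sequence into a balanced string of 16 pairs, so the count is C_16. So X = C_16 = 35357670.
For any fixed pattern of length 3, the pattern-avoiding permutations of [12] number C_12. So Y = C_12 = 208012.
X − Y = 35357670 − 208012 = 35149658.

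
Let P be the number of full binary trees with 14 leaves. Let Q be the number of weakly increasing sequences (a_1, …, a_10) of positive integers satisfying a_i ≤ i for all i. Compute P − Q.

726104

A full binary tree with L leaves has L−1 internal nodes and is counted by C_{L−1}; L = 14 gives C_13. So P = C_13 = 742900.
Weakly increasing sequences with a_i ≤ i biject with Dyck paths of semilength 10, so there are C_10. So Q = C_10 = 16796.
P − Q = 742900 − 16796 = 726104.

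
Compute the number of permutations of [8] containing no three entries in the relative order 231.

Permutations of [n] avoiding any single length-3 pattern are counted by C_n; here n = 8.
C_8 = C(16,8)/9 = 12870/9 = 1430.

1430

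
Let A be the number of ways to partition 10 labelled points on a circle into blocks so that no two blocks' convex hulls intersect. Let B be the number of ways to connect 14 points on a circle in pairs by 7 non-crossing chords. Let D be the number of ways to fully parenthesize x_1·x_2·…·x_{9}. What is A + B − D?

Non-crossing partitions of an n-element set are counted by C_n; here n = 10. So A = C_10 = 16796.
Pairing 14 circle points by 7 non-crossing chords gives C_7 matchings. So B = C_7 = 429.
Parenthesizations of m factors correspond to full binary trees with m leaves, counted by C_{m−1}; m = 9 gives C_8. So D = C_8 = 1430.
A + B − D = 16796 + 429 − 1430 = 15795.

15795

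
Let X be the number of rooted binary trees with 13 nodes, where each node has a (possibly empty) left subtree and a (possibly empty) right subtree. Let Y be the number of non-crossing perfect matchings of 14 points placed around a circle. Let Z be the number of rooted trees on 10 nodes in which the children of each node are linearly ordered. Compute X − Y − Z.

Rooted binary trees with 13 nodes (each child slot possibly empty) number C_13. So X = C_13 = 742900.
Non-crossing perfect matchings of 2n points on a circle are counted by C_n; with 14 points, n = 7. So Y = C_7 = 429.
Rooted ordered (plane) trees on m nodes have m−1 edges and are counted by C_{m−1}; m = 10 gives C_9. So Z = C_9 = 4862.
X − Y − Z = 742900 − 429 − 4862 = 737609.

737609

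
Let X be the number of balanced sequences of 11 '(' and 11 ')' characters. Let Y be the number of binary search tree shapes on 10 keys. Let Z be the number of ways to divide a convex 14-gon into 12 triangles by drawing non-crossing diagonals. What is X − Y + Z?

With 11 pairs the number of balanced bracket strings is the Catalan number C_11. So X = C_11 = 58786.
There are C_n binary search tree shapes on n keys; with n = 10 that is C_10. So Y = C_10 = 16796.
Triangulations of a convex m-gon are counted by C_{m−2}; with m = 14 this is C_12. So Z = C_12 = 208012.
X − Y + Z = 58786 − 16796 + 208012 = 250002.

250002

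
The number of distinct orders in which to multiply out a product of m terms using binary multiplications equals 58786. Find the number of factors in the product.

12

Parenthesizations of m factors are counted by C_{m−1}. The Catalan number equal to 58786 is C_11.
So the index is 11, and the number of factors is 11 + 1 = 12.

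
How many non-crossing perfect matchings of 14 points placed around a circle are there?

Pairing 14 circle points by 7 non-crossing chords gives C_7 matchings.
C_7 = C(14,7)/8 = 3432/8 = 429.

429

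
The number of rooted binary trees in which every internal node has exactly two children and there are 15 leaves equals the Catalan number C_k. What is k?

14

A full binary tree with L leaves has L−1 internal nodes and is counted by C_{L−1}; L = 15 gives C_14.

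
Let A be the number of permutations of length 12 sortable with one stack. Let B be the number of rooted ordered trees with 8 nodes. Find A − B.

207583

Stack-sortable permutations are exactly the 231-avoiding ones, counted by C_n; here n = 12. So A = C_12 = 208012.
A rooted plane tree on 8 nodes has 7 edges, and such trees are counted by C_7. So B = C_7 = 429.
A − B = 208012 − 429 = 207583.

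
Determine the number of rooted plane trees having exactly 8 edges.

Rooted ordered trees with n edges are counted by C_n; here n = 8.
C_8 = 1430.

1430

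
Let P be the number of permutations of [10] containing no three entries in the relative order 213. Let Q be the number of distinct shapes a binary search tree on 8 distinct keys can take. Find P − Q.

15366

Permutations of [n] avoiding any single length-3 pattern are counted by C_n; here n = 10. So P = C_10 = 16796.
There are C_n binary search tree shapes on n keys; with n = 8 that is C_8. So Q = C_8 = 1430.
P − Q = 16796 − 1430 = 15366.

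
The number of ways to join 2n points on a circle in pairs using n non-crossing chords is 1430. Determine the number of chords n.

Non-crossing pairings of 2n points on a circle are counted by C_n, and C_8 = 1430.

8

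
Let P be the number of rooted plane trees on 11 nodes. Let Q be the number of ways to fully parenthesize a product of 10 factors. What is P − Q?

11934

Rooted ordered (plane) trees on m nodes have m−1 edges and are counted by C_{m−1}; m = 11 gives C_10. So P = C_10 = 16796.
Bracketing 10 factors into binary products is counted by C_{10−1} = C_9. So Q = C_9 = 4862.
P − Q = 16796 − 4862 = 11934.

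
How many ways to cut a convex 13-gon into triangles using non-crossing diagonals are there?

58786

Triangulations of a convex m-gon are counted by C_{m−2}; with m = 13 this is C_11.
C_11 = C(22,11)/12 = 705432/12 = 58786.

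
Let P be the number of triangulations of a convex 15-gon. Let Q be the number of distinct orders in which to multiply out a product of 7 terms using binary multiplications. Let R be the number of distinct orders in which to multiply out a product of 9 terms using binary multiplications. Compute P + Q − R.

741602

The number of triangulations of a 15-gon is the Catalan number C_13 (index = sides − 2). So P = C_13 = 742900.
Parenthesizations of m factors correspond to full binary trees with m leaves, counted by C_{m−1}; m = 7 gives C_6. So Q = C_6 = 132.
Bracketing 9 factors into binary products is counted by C_{9−1} = C_8. So R = C_8 = 1430.
P + Q − R = 742900 + 132 − 1430 = 741602.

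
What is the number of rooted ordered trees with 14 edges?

2674440

Rooted ordered trees with n edges are counted by C_n; here n = 14.
C_14 = C_13 · 2(2·13+1)/(13+2) = 742900 · 54/15 = 2674440.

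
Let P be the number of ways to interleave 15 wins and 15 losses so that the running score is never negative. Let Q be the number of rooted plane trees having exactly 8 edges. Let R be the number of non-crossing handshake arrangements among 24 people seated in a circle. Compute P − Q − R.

9485403

Reading a vote for the leader as '(' and for the other as ')' turns such a sequence into a balanced string of 15 pairs, so the count is C_15. So P = C_15 = 9694845.
Rooted ordered trees with n edges are counted by C_n; here n = 8. So Q = C_8 = 1430.
Non-crossing handshake pairings of 2n people are counted by C_n; 24 people gives n = 12. So R = C_12 = 208012.
P − Q − R = 9694845 − 1430 − 208012 = 9485403.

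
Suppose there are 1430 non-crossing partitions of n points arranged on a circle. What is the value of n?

8

Non-crossing partitions of [n] are counted by C_n. Since C_8 = 1430, the index is 8.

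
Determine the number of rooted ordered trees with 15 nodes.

2674440

Rooted ordered (plane) trees on m nodes have m−1 edges and are counted by C_{m−1}; m = 15 gives C_14.
C_14 = 2674440.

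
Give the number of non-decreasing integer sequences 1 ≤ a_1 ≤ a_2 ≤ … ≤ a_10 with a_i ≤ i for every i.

Weakly increasing sequences with a_i ≤ i biject with Dyck paths of semilength 10, so there are C_10.
C_10 = C(20,10)/11 = 184756/11 = 16796.

16796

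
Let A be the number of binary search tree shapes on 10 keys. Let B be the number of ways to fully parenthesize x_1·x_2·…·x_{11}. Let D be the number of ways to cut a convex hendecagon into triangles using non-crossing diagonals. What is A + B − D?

28730

Rooted binary trees with 10 nodes (each child slot possibly empty) number C_10. So A = C_10 = 16796.
Ways to associate a product of 11 factors correspond to binary trees on 11 leaves, so the count is C_10. So B = C_10 = 16796.
Triangulations of a convex m-gon are counted by C_{m−2}; with m = 11 this is C_9. So D = C_9 = 4862.
A + B − D = 16796 + 16796 − 4862 = 28730.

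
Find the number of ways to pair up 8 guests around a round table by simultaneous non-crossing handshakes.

14

With 8 = 2·4 people, non-crossing handshake pairings are non-crossing perfect matchings on a circle, counted by C_4.
C_4 = C(8,4)/5 = 70/5 = 14.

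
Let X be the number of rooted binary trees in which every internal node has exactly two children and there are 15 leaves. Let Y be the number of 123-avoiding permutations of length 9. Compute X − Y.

Full binary trees with 15 leaves have 15−1 = 14 internal nodes, so there are C_14 of them. So X = C_14 = 2674440.
Permutations of [n] avoiding any single length-3 pattern are counted by C_n; here n = 9. So Y = C_9 = 4862.
X − Y = 2674440 − 4862 = 2669578.

2669578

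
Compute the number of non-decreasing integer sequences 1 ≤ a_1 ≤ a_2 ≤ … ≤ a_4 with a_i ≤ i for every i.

Such sub-staircase sequences of length n are counted by C_n; here n = 4.
C_4 = 14.

14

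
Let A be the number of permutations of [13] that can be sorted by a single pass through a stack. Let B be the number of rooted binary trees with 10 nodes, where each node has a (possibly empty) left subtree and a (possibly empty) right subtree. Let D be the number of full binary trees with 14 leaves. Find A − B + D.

By Knuth's characterisation, the stack-sortable permutations of length 13 are the 231-avoiders, numbering C_13. So A = C_13 = 742900.
Binary trees (left/right distinguished) on n nodes are counted by C_n; here n = 10. So B = C_10 = 16796.
A full binary tree with L leaves has L−1 internal nodes and is counted by C_{L−1}; L = 14 gives C_13. So D = C_13 = 742900.
A − B + D = 742900 − 16796 + 742900 = 1469004.

1469004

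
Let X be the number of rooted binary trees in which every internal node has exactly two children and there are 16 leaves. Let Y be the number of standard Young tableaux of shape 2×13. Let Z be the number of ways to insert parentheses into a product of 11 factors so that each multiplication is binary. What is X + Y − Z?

10420949

A full binary tree with L leaves has L−1 internal nodes and is counted by C_{L−1}; L = 16 gives C_15. So X = C_15 = 9694845.
By the hook-length formula (or a Dyck-path bijection), SYT of shape 2×13 number C_13. So Y = C_13 = 742900.
Ways to associate a product of 11 factors correspond to binary trees on 11 leaves, so the count is C_10. So Z = C_10 = 16796.
X + Y − Z = 9694845 + 742900 − 16796 = 10420949.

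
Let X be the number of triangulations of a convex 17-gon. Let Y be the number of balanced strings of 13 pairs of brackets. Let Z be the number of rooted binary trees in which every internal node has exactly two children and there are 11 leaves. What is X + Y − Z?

10420949

A convex 17-gon is triangulated into 15 triangles, and the number of such triangulations is the Catalan number C_{17−2} = C_15. So X = C_15 = 9694845.
With 13 pairs the number of balanced bracket strings is the Catalan number C_13. So Y = C_13 = 742900.
Full binary trees with 11 leaves have 11−1 = 10 internal nodes, so there are C_10 of them. So Z = C_10 = 16796.
X + Y − Z = 9694845 + 742900 − 16796 = 10420949.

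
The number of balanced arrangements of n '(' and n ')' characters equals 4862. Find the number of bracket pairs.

Balanced strings of n bracket-pairs are counted by C_n. Since C_9 = 4862, the index is 9.

9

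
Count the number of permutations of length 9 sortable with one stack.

4862

By Knuth's characterisation, the stack-sortable permutations of length 9 are the 231-avoiders, numbering C_9.
C_9 = C_8 · 2(2·8+1)/(8+2) = 1430 · 34/10 = 4862.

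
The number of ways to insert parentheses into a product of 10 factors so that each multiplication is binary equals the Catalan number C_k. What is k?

Ways to associate a product of 10 factors correspond to binary trees on 10 leaves, so the count is C_9.

9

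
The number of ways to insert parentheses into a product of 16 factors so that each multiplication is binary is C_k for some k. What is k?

15

Bracketing 16 factors into binary products is counted by C_{16−1} = C_15.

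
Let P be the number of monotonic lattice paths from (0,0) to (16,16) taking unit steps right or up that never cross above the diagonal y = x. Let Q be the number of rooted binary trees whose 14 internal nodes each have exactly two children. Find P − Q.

Monotone paths in an n×n grid that stay weakly below the diagonal are counted by C_n; here n = 16. So P = C_16 = 35357670.
Full binary trees with n internal nodes are counted by C_n; here n = 14. So Q = C_14 = 2674440.
P − Q = 35357670 − 2674440 = 32683230.

32683230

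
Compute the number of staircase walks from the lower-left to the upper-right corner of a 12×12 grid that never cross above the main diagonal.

Sub-diagonal monotone paths from (0,0) to (12,12) biject with Dyck paths of semilength 12, giving C_12.
C_12 = C_11 · 2(2·11+1)/(11+2) = 58786 · 46/13 = 208012.

208012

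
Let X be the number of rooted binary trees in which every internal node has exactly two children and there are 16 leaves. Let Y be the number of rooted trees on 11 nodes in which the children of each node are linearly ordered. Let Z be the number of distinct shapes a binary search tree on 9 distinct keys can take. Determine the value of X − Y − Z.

A full binary tree with L leaves has L−1 internal nodes and is counted by C_{L−1}; L = 16 gives C_15. So X = C_15 = 9694845.
Rooted ordered (plane) trees on m nodes have m−1 edges and are counted by C_{m−1}; m = 11 gives C_10. So Y = C_10 = 16796.
Binary trees (left/right distinguished) on n nodes are counted by C_n; here n = 9. So Z = C_9 = 4862.
X − Y − Z = 9694845 − 16796 − 4862 = 9673187.

9673187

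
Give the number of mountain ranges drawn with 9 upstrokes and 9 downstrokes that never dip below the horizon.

4862

Dyck paths of semilength n (length 2n) are counted by C_n; here n = 9.
C_9 = 4862.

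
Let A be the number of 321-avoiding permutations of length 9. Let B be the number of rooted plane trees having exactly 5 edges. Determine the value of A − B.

For any fixed pattern of length 3, the pattern-avoiding permutations of [9] number C_9. So A = C_9 = 4862.
Rooted ordered trees with n edges are counted by C_n; here n = 5. So B = C_5 = 42.
A − B = 4862 − 42 = 4820.

4820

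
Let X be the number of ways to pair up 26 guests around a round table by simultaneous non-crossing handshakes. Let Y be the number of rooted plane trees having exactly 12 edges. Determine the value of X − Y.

534888

With 26 = 2·13 people, non-crossing handshake pairings are non-crossing perfect matchings on a circle, counted by C_13. So X = C_13 = 742900.
A rooted plane tree with 12 edges has 13 nodes, and the count is C_12. So Y = C_12 = 208012.
X − Y = 742900 − 208012 = 534888.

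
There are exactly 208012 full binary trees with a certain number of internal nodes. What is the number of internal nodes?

Full binary trees with n internal nodes are counted by C_n. Since C_12 = 208012, the index is 12.

12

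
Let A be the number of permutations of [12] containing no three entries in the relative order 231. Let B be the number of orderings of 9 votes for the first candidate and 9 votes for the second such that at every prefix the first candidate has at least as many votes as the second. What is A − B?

Permutations of [n] avoiding any single length-3 pattern are counted by C_n; here n = 12. So A = C_12 = 208012.
Reading a vote for the leader as '(' and for the other as ')' turns such a sequence into a balanced string of 9 pairs, so the count is C_9. So B = C_9 = 4862.
A − B = 208012 − 4862 = 203150.

203150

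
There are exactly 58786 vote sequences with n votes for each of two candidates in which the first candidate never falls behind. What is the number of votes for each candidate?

11

Such ballot sequences with n votes each are counted by C_n. The Catalan number equal to 58786 is C_11.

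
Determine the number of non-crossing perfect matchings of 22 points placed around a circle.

58786

Non-crossing perfect matchings of 2n points on a circle are counted by C_n; with 22 points, n = 11.
C_11 = C_10 · 2(2·10+1)/(10+2) = 16796 · 42/12 = 58786.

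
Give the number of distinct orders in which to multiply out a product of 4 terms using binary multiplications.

Bracketing 4 factors into binary products is counted by C_{4−1} = C_3.
C_3 = 5.

5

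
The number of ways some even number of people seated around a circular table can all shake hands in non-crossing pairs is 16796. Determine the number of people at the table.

20

Non-crossing handshake pairings of 2n people are counted by C_n. Since C_10 = 16796, the index is 10.
So n = 10, and there are 2n = 20 people.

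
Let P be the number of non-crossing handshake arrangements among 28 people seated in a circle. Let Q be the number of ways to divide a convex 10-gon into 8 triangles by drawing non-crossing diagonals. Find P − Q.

2673010

With 28 = 2·14 people, non-crossing handshake pairings are non-crossing perfect matchings on a circle, counted by C_14. So P = C_14 = 2674440.
The number of triangulations of a 10-gon is the Catalan number C_8 (index = sides − 2). So Q = C_8 = 1430.
P − Q = 2674440 − 1430 = 2673010.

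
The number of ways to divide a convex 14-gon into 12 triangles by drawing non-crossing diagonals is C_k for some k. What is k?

A convex 14-gon is triangulated into 12 triangles, and the number of such triangulations is the Catalan number C_{14−2} = C_12.

12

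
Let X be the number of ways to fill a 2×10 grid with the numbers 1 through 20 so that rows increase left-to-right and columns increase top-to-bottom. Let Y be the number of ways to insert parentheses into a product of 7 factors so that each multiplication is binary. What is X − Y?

By the hook-length formula (or a Dyck-path bijection), SYT of shape 2×10 number C_10. So X = C_10 = 16796.
Bracketing 7 factors into binary products is counted by C_{7−1} = C_6. So Y = C_6 = 132.
X − Y = 16796 − 132 = 16664.

16664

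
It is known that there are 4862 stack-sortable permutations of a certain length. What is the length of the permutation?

9

Stack-sortable permutations of [n] are counted by C_n; 4862 = C_9.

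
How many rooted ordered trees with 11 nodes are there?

A rooted plane tree on 11 nodes has 10 edges, and such trees are counted by C_10.
C_10 = C_9 · 2(2·9+1)/(9+2) = 4862 · 38/11 = 16796.

16796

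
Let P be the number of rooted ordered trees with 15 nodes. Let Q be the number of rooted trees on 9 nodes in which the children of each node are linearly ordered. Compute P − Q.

2673010

Rooted ordered (plane) trees on m nodes have m−1 edges and are counted by C_{m−1}; m = 15 gives C_14. So P = C_14 = 2674440.
Rooted ordered (plane) trees on m nodes have m−1 edges and are counted by C_{m−1}; m = 9 gives C_8. So Q = C_8 = 1430.
P − Q = 2674440 − 1430 = 2673010.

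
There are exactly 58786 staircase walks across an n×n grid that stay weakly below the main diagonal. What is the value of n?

11

Such diagonal-avoiding paths in an n×n grid are counted by C_n. The Catalan number equal to 58786 is C_11.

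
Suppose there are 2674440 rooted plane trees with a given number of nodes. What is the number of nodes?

15

Rooted ordered trees on m nodes are counted by C_{m−1}. Since C_14 = 2674440, the index is 14.
So the index is 14, and the number of nodes is 14 + 1 = 15.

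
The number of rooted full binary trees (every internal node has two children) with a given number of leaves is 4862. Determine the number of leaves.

Full binary trees with L leaves are counted by C_{L−1}. The Catalan number equal to 4862 is C_9.
So the index is 9, and the number of leaves is 9 + 1 = 10.

10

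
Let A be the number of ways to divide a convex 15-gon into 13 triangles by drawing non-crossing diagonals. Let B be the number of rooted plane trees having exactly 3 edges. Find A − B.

The number of triangulations of a 15-gon is the Catalan number C_13 (index = sides − 2). So A = C_13 = 742900.
Rooted ordered trees with n edges are counted by C_n; here n = 3. So B = C_3 = 5.
A − B = 742900 − 5 = 742895.

742895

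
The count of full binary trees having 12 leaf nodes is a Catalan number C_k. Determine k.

A full binary tree with L leaves has L−1 internal nodes and is counted by C_{L−1}; L = 12 gives C_11.

11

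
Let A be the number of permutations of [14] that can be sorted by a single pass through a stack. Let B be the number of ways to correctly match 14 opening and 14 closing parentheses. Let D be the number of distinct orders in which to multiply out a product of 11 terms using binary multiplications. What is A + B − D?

Stack-sortable permutations are exactly the 231-avoiding ones, counted by C_n; here n = 14. So A = C_14 = 2674440.
With 14 pairs the number of balanced bracket strings is the Catalan number C_14. So B = C_14 = 2674440.
Ways to associate a product of 11 factors correspond to binary trees on 11 leaves, so the count is C_10. So D = C_10 = 16796.
A + B − D = 2674440 + 2674440 − 16796 = 5332084.

5332084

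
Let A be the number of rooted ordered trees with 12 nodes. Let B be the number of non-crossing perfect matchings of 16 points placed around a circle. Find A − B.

A rooted plane tree on 12 nodes has 11 edges, and such trees are counted by C_11. So A = C_11 = 58786.
Pairing 16 circle points by 8 non-crossing chords gives C_8 matchings. So B = C_8 = 1430.
A − B = 58786 − 1430 = 57356.

57356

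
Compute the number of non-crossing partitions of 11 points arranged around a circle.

The non-crossing partitions of [11] form a lattice of size C_11.
C_11 = C(22,11)/12 = 705432/12 = 58786.

58786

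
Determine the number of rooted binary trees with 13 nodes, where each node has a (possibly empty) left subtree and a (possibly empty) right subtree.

Rooted binary trees with 13 nodes (each child slot possibly empty) number C_13.
C_13 = 742900.

742900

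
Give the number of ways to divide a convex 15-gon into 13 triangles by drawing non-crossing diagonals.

742900

A convex 15-gon is triangulated into 13 triangles, and the number of such triangulations is the Catalan number C_{15−2} = C_13.
C_13 = C_12 · 2(2·12+1)/(12+2) = 208012 · 50/14 = 742900.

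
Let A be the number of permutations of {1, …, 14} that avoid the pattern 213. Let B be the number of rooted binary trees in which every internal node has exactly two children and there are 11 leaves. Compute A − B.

Permutations of [n] avoiding any single length-3 pattern are counted by C_n; here n = 14. So A = C_14 = 2674440.
A full binary tree with L leaves has L−1 internal nodes and is counted by C_{L−1}; L = 11 gives C_10. So B = C_10 = 16796.
A − B = 2674440 − 16796 = 2657644.

2657644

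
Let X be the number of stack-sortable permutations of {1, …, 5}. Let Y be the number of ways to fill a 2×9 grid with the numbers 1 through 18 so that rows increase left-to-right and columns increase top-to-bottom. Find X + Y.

Stack-sortable permutations are exactly the 231-avoiding ones, counted by C_n; here n = 5. So X = C_5 = 42.
Standard Young tableaux of shape 2×n are counted by C_n; here n = 9. So Y = C_9 = 4862.
X + Y = 42 + 4862 = 4904.

4904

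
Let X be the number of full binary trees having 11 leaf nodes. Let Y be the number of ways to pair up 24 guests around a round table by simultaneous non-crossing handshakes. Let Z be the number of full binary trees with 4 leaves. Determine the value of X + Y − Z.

A full binary tree with L leaves has L−1 internal nodes and is counted by C_{L−1}; L = 11 gives C_10. So X = C_10 = 16796.
With 24 = 2·12 people, non-crossing handshake pairings are non-crossing perfect matchings on a circle, counted by C_12. So Y = C_12 = 208012.
A full binary tree with L leaves has L−1 internal nodes and is counted by C_{L−1}; L = 4 gives C_3. So Z = C_3 = 5.
X + Y − Z = 16796 + 208012 − 5 = 224803.

224803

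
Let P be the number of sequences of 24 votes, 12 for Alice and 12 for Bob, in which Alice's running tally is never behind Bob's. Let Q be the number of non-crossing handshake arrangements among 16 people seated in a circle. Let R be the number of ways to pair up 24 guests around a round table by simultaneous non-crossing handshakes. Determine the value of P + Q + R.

417454

Reading a vote for the leader as '(' and for the other as ')' turns such a sequence into a balanced string of 12 pairs, so the count is C_12. So P = C_12 = 208012.
With 16 = 2·8 people, non-crossing handshake pairings are non-crossing perfect matchings on a circle, counted by C_8. So Q = C_8 = 1430.
With 24 = 2·12 people, non-crossing handshake pairings are non-crossing perfect matchings on a circle, counted by C_12. So R = C_12 = 208012.
P + Q + R = 208012 + 1430 + 208012 = 417454.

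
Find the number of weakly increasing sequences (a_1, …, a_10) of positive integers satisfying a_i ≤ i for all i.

16796

Weakly increasing sequences with a_i ≤ i biject with Dyck paths of semilength 10, so there are C_10.
C_10 = 16796.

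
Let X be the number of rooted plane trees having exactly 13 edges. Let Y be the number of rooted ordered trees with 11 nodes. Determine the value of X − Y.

A rooted plane tree with 13 edges has 14 nodes, and the count is C_13. So X = C_13 = 742900.
Rooted ordered (plane) trees on m nodes have m−1 edges and are counted by C_{m−1}; m = 11 gives C_10. So Y = C_10 = 16796.
X − Y = 742900 − 16796 = 726104.

726104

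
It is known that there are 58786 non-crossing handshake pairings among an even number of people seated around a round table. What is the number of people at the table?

Non-crossing handshake pairings of 2n people are counted by C_n. Since C_11 = 58786, the index is 11.
So n = 11, and there are 2n = 22 people.

22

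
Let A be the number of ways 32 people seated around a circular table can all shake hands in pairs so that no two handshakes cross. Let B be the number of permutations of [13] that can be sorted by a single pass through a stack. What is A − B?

With 32 = 2·16 people, non-crossing handshake pairings are non-crossing perfect matchings on a circle, counted by C_16. So A = C_16 = 35357670.
Stack-sortable permutations are exactly the 231-avoiding ones, counted by C_n; here n = 13. So B = C_13 = 742900.
A − B = 35357670 − 742900 = 34614770.

34614770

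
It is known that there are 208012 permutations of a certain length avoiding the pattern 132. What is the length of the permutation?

12

Permutations of [n] avoiding a fixed length-3 pattern are counted by C_n. Since C_12 = 208012, the index is 12.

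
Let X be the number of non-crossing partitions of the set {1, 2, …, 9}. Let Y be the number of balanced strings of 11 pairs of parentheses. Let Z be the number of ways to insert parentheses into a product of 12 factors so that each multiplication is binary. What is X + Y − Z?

4862

Non-crossing partitions of an n-element set are counted by C_n; here n = 9. So X = C_9 = 4862.
With 11 pairs the number of balanced bracket strings is the Catalan number C_11. So Y = C_11 = 58786.
Parenthesizations of m factors correspond to full binary trees with m leaves, counted by C_{m−1}; m = 12 gives C_11. So Z = C_11 = 58786.
X + Y − Z = 4862 + 58786 − 58786 = 4862.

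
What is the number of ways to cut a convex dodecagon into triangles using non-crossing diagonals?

16796

A convex 12-gon is triangulated into 10 triangles, and the number of such triangulations is the Catalan number C_{12−2} = C_10.
C_10 = 16796.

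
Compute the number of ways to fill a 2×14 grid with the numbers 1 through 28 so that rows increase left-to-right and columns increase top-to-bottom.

Standard Young tableaux of shape 2×n are counted by C_n; here n = 14.
C_14 = C(28,14)/15 = 40116600/15 = 2674440.

2674440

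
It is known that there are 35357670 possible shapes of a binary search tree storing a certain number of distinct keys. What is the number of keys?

16

Binary search tree shapes on n keys are counted by C_n. The Catalan number equal to 35357670 is C_16.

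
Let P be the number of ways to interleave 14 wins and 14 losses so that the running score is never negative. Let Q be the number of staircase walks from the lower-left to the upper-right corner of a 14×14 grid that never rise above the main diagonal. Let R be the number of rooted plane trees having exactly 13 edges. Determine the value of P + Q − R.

4605980

Reading a vote for the leader as '(' and for the other as ')' turns such a sequence into a balanced string of 14 pairs, so the count is C_14. So P = C_14 = 2674440.
Monotone paths in an n×n grid that stay weakly below the diagonal are counted by C_n; here n = 14. So Q = C_14 = 2674440.
A rooted plane tree with 13 edges has 14 nodes, and the count is C_13. So R = C_13 = 742900.
P + Q − R = 2674440 + 2674440 − 742900 = 4605980.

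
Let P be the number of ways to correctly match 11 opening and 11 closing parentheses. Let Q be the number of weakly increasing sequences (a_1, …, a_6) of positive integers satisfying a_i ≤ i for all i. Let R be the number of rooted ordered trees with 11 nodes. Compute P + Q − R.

Balanced strings of n pairs of brackets are counted by C_n; here n = 11. So P = C_11 = 58786.
Such sub-staircase sequences of length n are counted by C_n; here n = 6. So Q = C_6 = 132.
A rooted plane tree on 11 nodes has 10 edges, and such trees are counted by C_10. So R = C_10 = 16796.
P + Q − R = 58786 + 132 − 16796 = 42122.

42122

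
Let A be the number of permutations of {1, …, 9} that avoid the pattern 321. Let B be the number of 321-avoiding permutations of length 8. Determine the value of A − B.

3432

For any fixed pattern of length 3, the pattern-avoiding permutations of [9] number C_9. So A = C_9 = 4862.
For any fixed pattern of length 3, the pattern-avoiding permutations of [8] number C_8. So B = C_8 = 1430.
A − B = 4862 − 1430 = 3432.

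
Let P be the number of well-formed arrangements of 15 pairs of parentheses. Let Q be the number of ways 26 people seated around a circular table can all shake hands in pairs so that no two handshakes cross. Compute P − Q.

8951945

Balanced strings of n pairs of brackets are counted by C_n; here n = 15. So P = C_15 = 9694845.
Non-crossing handshake pairings of 2n people are counted by C_n; 26 people gives n = 13. So Q = C_13 = 742900.
P − Q = 9694845 − 742900 = 8951945.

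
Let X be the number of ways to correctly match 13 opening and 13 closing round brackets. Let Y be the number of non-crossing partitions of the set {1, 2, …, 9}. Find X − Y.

738038

A balanced arrangement of 13 bracket pairs is a Dyck word of semilength 13, so the count is C_13. So X = C_13 = 742900.
The non-crossing partitions of [9] form a lattice of size C_9. So Y = C_9 = 4862.
X − Y = 742900 − 4862 = 738038.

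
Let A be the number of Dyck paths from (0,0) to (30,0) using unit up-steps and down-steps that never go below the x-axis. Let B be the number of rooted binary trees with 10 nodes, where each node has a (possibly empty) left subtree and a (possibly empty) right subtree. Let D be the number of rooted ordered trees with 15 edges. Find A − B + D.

Paths of 15 up- and 15 down-steps that never dip below the axis are Dyck paths; their count is C_15. So A = C_15 = 9694845.
Rooted binary trees with 10 nodes (each child slot possibly empty) number C_10. So B = C_10 = 16796.
Rooted ordered trees with n edges are counted by C_n; here n = 15. So D = C_15 = 9694845.
A − B + D = 9694845 − 16796 + 9694845 = 19372894.

19372894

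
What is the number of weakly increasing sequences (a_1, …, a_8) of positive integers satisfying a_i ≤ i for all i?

Such sub-staircase sequences of length n are counted by C_n; here n = 8.
C_8 = C_7 · 2(2·7+1)/(7+2) = 429 · 30/9 = 1430.

1430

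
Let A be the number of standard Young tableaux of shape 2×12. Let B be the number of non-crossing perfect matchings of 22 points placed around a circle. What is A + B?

266798

By the hook-length formula (or a Dyck-path bijection), SYT of shape 2×12 number C_12. So A = C_12 = 208012.
Pairing 22 circle points by 11 non-crossing chords gives C_11 matchings. So B = C_11 = 58786.
A + B = 208012 + 58786 = 266798.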